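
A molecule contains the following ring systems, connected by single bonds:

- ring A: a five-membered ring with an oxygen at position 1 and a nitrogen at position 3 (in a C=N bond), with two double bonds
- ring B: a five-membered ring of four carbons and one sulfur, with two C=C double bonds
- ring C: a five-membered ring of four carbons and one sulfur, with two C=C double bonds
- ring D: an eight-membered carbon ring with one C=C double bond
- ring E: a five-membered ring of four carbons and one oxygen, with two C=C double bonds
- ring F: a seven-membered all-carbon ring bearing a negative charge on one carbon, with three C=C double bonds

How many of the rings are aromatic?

Ring A is fully conjugated (every ring atom contributes a p orbital); 2 ring double bonds (4 π electrons) plus a heteroatom lone pair (2) give 6 π electrons. Since 6 = 4n+2 (n=1), ring A is aromatic (oxazole).
Ring B is planar and fully conjugated; 2 ring double bonds (4 π electrons) plus a heteroatom lone pair (2) give 6 π electrons. 6 = 4(1)+2, so ring B is aromatic (thiophene).
Ring C has a continuous p-orbital overlap around the ring; 2 ring double bonds (4 π electrons) plus a heteroatom lone pair (2) give 6 π electrons. That satisfies 4n+2 with n=1, so ring C is aromatic (thiophene).
Ring D has six sp³ carbons, so it is not fully conjugated — not aromatic (cyclooctene).
Ring E has a continuous p-orbital overlap around the ring; 2 ring double bonds (4 π electrons) plus a heteroatom lone pair (2) give 6 π electrons. Since 6 = 4n+2 (n=1), ring E is aromatic (furan).
Ring F has only sp² ring atoms; a planar conformation would have a fully conjugated π system of 8 electrons. But 8 = 4(2), which is 4n not 4n+2, so ring F is not aromatic (cycloheptatrienyl anion).
Aromatic: A, B, C, E. Total: 4.

4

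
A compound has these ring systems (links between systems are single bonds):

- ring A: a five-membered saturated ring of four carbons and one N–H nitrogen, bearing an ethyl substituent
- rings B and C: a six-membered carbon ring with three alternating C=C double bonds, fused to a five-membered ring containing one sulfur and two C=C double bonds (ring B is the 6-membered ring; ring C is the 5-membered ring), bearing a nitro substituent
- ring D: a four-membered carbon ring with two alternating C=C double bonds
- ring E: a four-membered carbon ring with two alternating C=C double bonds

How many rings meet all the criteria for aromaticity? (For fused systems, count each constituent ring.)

Ring A has only sp³ atoms, so it is not fully conjugated — not aromatic (pyrrolidine).
Rings B and C form a fused bicyclic system (with one sulfur) with 9 sp² atoms and 10 π electrons from ring double bonds plus a heteroatom lone pair. 10 = 4(2)+2, so the system is aromatic and both rings count as aromatic (benzothiophene).
Ring D has only sp² ring atoms; a planar conformation would have a fully conjugated π system of 4 electrons. But 4 = 4(1), which is 4n not 4n+2, so ring D is not aromatic (cyclobutadiene) — cyclobutadiene is antiaromatic and distorts to a rectangle.
Ring E has only sp² ring atoms; a planar conformation would have a fully conjugated π system of 4 electrons. But 4 = 4(1), which is 4n not 4n+2, so ring E is not aromatic (cyclobutadiene) — cyclobutadiene is antiaromatic and distorts to a rectangle.
Aromatic: B, C. Total: 2.

2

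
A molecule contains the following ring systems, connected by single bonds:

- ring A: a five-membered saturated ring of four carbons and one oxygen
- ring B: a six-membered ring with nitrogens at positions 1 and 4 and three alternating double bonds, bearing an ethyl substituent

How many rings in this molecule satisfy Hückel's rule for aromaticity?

1

Ring A has only sp³ atoms, so it is not fully conjugated — not aromatic (tetrahydrofuran).
Ring B is fully conjugated (every ring atom contributes a p orbital); 3 ring double bonds give 6 π electrons. That satisfies 4n+2 with n=1, so ring B is aromatic (pyrazine).
Aromatic: B. Total: 1.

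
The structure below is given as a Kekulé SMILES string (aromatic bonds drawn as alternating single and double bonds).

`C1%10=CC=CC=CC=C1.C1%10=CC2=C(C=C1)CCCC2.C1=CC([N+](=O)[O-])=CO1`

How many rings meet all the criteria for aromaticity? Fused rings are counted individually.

The SMILES encodes an eight-membered carbon ring with four alternating C=C double bonds; a six-membered carbon ring with three alternating C=C double bonds, fused to a saturated six-membered carbon ring; a five-membered ring of four carbons and one oxygen, with two C=C double bonds.
The 8-membered ring has only sp² ring atoms; a planar conformation would have a fully conjugated π system of 8 electrons. But 8 = 4(2), which is 4n not 4n+2, so it is not aromatic (cyclooctatetraene) — cyclooctatetraene distorts into a non-planar tub to avoid antiaromaticity.
The 6-membered ring is fully conjugated (every ring atom contributes a p orbital); 3 ring double bonds give 6 π electrons. 6 = 4(1)+2, so it is aromatic (benzene ring).
The second 6-membered ring has four sp³ carbons, so it is not fully conjugated — not aromatic (cyclohexane ring).
The 5-membered ring with one oxygen has a continuous p-orbital overlap around the ring; 2 ring double bonds (4 π electrons) plus a heteroatom lone pair (2) give 6 π electrons. That satisfies 4n+2 with n=1, so it is aromatic (furan).
2 of the 4 rings are aromatic. Total: 2.

2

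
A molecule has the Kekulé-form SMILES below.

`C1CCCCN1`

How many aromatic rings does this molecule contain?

0

The SMILES encodes a six-membered saturated ring of five carbons and one N–H nitrogen.
The 6-membered ring with one N–H has only sp³ atoms, so it is not fully conjugated — not aromatic (piperidine).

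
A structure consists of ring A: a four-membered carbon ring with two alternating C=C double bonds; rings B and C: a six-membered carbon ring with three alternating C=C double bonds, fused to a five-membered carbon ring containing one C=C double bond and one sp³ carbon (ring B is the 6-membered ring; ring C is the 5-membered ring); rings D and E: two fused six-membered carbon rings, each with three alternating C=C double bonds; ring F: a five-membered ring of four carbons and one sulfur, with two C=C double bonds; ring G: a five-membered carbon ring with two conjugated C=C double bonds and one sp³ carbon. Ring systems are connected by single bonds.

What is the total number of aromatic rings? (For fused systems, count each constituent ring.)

4

Ring A has only sp² ring atoms; a planar conformation would have a fully conjugated π system of 4 electrons. But 4 = 4(1), which is 4n not 4n+2, so ring A is not aromatic (cyclobutadiene) — cyclobutadiene is antiaromatic and distorts to a rectangle.
Ring B has a continuous p-orbital overlap around the ring; 3 ring double bonds give 6 π electrons. Since 6 = 4n+2 (n=1), ring B is aromatic (benzene ring).
Ring C has one sp³ carbon, so it is not fully conjugated — not aromatic (cyclopentene ring).
Rings D and E form a fused bicyclic system with 10 sp² atoms and 10 π electrons from ring double bonds. 10 = 4(2)+2, so the system is aromatic and both rings count as aromatic (naphthalene).
Ring F is fully conjugated (every ring atom contributes a p orbital); 2 ring double bonds (4 π electrons) plus a heteroatom lone pair (2) give 6 π electrons. Since 6 = 4n+2 (n=1), ring F is aromatic (thiophene).
Ring G has one sp³ carbon, so it is not fully conjugated — not aromatic (cyclopentadiene).
Aromatic: B, D, E, F. Total: 4.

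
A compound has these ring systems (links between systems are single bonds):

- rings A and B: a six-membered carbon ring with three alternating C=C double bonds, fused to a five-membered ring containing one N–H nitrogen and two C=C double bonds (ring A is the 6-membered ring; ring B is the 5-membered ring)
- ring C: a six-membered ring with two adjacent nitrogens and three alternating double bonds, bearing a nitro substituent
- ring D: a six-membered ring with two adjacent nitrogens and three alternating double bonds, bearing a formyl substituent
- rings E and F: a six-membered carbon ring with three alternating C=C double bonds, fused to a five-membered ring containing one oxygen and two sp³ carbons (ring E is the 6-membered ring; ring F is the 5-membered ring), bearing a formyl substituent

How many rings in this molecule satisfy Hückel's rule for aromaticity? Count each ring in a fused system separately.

Rings A and B form a fused bicyclic system (with one N–H) with 9 sp² atoms and 10 π electrons from ring double bonds plus a heteroatom lone pair. 10 = 4(2)+2, so the system is aromatic and both rings count as aromatic (indole).
Ring C is planar and fully conjugated; 3 ring double bonds give 6 π electrons. That satisfies 4n+2 with n=1, so ring C is aromatic (pyridazine).
Ring D is fully conjugated (every ring atom contributes a p orbital); 3 ring double bonds give 6 π electrons. That satisfies 4n+2 with n=1, so ring D is aromatic (pyridazine).
Ring E has a continuous p-orbital overlap around the ring; 3 ring double bonds give 6 π electrons. That satisfies 4n+2 with n=1, so ring E is aromatic (benzene ring).
Ring F has two sp³ carbons, so it is not fully conjugated — not aromatic (oxolane ring).
Aromatic: A, B, C, D, E. Total: 5.

5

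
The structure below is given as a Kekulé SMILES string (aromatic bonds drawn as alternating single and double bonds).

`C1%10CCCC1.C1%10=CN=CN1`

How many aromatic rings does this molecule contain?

1

The SMILES encodes a five-membered saturated carbon ring; a five-membered ring with nitrogens at positions 1 and 3 (one bearing H, one in a C=N bond) and two double bonds.
The 5-membered ring has only sp³ atoms, so it is not fully conjugated — not aromatic (cyclopentane).
The 5-membered ring with two nitrogens (one N–H, one =N–) has a continuous p-orbital overlap around the ring; 2 ring double bonds (4 π electrons) plus a heteroatom lone pair (2) give 6 π electrons. That satisfies 4n+2 with n=1, so it is aromatic (imidazole).
1 of the 2 rings is aromatic. Total: 1.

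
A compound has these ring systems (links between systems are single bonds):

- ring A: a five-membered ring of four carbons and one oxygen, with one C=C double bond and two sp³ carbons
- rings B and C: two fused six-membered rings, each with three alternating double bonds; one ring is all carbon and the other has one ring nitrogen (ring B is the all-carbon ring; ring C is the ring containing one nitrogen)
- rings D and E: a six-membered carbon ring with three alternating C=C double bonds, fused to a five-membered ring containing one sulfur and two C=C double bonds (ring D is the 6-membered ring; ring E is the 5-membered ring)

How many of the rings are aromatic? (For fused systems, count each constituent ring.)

Ring A has two sp³ carbons, so it is not fully conjugated — not aromatic (2,3-dihydrofuran).
Rings B and C form a fused bicyclic system (with one nitrogen) with 10 sp² atoms and 10 π electrons from ring double bonds. 10 = 4(2)+2, so the system is aromatic and both rings count as aromatic (quinoline).
Rings D and E form a fused bicyclic system (with one sulfur) with 9 sp² atoms and 10 π electrons from ring double bonds plus a heteroatom lone pair. 10 = 4(2)+2, so the system is aromatic and both rings count as aromatic (benzothiophene).
Aromatic: B, C, D, E. Total: 4.

4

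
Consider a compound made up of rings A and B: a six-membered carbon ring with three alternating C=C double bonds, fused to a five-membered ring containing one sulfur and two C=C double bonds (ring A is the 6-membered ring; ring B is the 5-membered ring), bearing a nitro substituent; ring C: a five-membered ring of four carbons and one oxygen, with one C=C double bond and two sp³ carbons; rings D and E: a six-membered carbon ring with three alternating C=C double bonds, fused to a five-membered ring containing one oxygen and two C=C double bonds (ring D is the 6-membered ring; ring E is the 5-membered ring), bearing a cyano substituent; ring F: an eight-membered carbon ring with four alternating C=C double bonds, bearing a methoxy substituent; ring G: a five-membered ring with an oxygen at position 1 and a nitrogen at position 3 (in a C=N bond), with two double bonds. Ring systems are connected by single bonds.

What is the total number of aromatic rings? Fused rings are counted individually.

Rings A and B form a fused bicyclic system (with one sulfur) with 9 sp² atoms and 10 π electrons from ring double bonds plus a heteroatom lone pair. 10 = 4(2)+2, so the system is aromatic and both rings count as aromatic (benzothiophene).
Ring C has two sp³ carbons, so it is not fully conjugated — not aromatic (2,3-dihydrofuran).
Rings D and E form a fused bicyclic system (with one oxygen) with 9 sp² atoms and 10 π electrons from ring double bonds plus a heteroatom lone pair. 10 = 4(2)+2, so the system is aromatic and both rings count as aromatic (benzofuran).
Ring F has only sp² ring atoms; a planar conformation would have a fully conjugated π system of 8 electrons. But 8 = 4(2), which is 4n not 4n+2, so ring F is not aromatic (cyclooctatetraene) — cyclooctatetraene distorts into a non-planar tub to avoid antiaromaticity.
Ring G is planar and fully conjugated; 2 ring double bonds (4 π electrons) plus a heteroatom lone pair (2) give 6 π electrons. That satisfies 4n+2 with n=1, so ring G is aromatic (oxazole).
Aromatic: A, B, D, E, G. Total: 5.

5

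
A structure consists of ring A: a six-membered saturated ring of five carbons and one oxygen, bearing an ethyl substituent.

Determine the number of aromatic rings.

0

Ring A has only sp³ atoms, so it is not fully conjugated — not aromatic (tetrahydropyran).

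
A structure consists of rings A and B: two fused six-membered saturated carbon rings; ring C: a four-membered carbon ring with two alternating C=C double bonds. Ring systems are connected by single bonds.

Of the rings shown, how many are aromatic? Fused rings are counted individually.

0

Ring A has only sp³ atoms, so it is not fully conjugated — not aromatic (cyclohexane ring).
Ring B has only sp³ atoms, so it is not fully conjugated — not aromatic (cyclohexane ring).
Ring C has only sp² ring atoms; a planar conformation would have a fully conjugated π system of 4 electrons. But 4 = 4(1), which is 4n not 4n+2, so ring C is not aromatic (cyclobutadiene) — cyclobutadiene is antiaromatic and distorts to a rectangle.
No ring is aromatic. Total: 0.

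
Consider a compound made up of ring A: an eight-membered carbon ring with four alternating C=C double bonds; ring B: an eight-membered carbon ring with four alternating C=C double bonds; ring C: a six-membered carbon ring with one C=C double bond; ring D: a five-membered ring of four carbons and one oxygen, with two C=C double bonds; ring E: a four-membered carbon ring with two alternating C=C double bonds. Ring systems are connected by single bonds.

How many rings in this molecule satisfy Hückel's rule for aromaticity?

1

Ring A has only sp² ring atoms; a planar conformation would have a fully conjugated π system of 8 electrons. But 8 = 4(2), which is 4n not 4n+2, so ring A is not aromatic (cyclooctatetraene) — cyclooctatetraene distorts into a non-planar tub to avoid antiaromaticity.
Ring B has only sp² ring atoms; a planar conformation would have a fully conjugated π system of 8 electrons. But 8 = 4(2), which is 4n not 4n+2, so ring B is not aromatic (cyclooctatetraene) — cyclooctatetraene distorts into a non-planar tub to avoid antiaromaticity.
Ring C has four sp³ carbons, so it is not fully conjugated — not aromatic (cyclohexene).
Ring D is planar and fully conjugated; 2 ring double bonds (4 π electrons) plus a heteroatom lone pair (2) give 6 π electrons. That satisfies 4n+2 with n=1, so ring D is aromatic (furan).
Ring E has only sp² ring atoms; a planar conformation would have a fully conjugated π system of 4 electrons. But 4 = 4(1), which is 4n not 4n+2, so ring E is not aromatic (cyclobutadiene) — cyclobutadiene is antiaromatic and distorts to a rectangle.
Aromatic: D. Total: 1.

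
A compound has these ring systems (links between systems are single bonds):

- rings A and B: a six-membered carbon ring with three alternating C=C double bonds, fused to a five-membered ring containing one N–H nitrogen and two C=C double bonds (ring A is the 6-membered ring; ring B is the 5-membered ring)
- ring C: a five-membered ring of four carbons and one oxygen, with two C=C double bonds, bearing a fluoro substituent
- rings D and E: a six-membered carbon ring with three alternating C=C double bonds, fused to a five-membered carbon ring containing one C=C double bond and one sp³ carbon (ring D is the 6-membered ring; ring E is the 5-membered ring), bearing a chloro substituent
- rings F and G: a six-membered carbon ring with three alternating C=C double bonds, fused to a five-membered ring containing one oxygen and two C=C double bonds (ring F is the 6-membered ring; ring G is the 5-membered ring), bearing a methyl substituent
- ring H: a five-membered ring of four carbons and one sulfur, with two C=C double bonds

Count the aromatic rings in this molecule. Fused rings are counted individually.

7

Rings A and B form a fused bicyclic system (with one N–H) with 9 sp² atoms and 10 π electrons from ring double bonds plus a heteroatom lone pair. 10 = 4(2)+2, so the system is aromatic and both rings count as aromatic (indole).
Ring C is planar and fully conjugated; 2 ring double bonds (4 π electrons) plus a heteroatom lone pair (2) give 6 π electrons. Since 6 = 4n+2 (n=1), ring C is aromatic (furan).
Ring D is planar and fully conjugated; 3 ring double bonds give 6 π electrons. That satisfies 4n+2 with n=1, so ring D is aromatic (benzene ring).
Ring E has one sp³ carbon, so it is not fully conjugated — not aromatic (cyclopentene ring).
Rings F and G form a fused bicyclic system (with one oxygen) with 9 sp² atoms and 10 π electrons from ring double bonds plus a heteroatom lone pair. 10 = 4(2)+2, so the system is aromatic and both rings count as aromatic (benzofuran).
Ring H has a continuous p-orbital overlap around the ring; 2 ring double bonds (4 π electrons) plus a heteroatom lone pair (2) give 6 π electrons. 6 = 4(1)+2, so ring H is aromatic (thiophene).
Aromatic: A, B, C, D, F, G, H. Total: 7.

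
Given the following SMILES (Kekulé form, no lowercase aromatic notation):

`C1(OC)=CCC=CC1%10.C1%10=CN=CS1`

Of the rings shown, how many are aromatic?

1

The SMILES encodes a six-membered carbon ring with two isolated C=C double bonds and two sp³ carbons; a five-membered ring with a sulfur at position 1 and a nitrogen at position 3 (in a C=N bond), with two double bonds.
The 6-membered ring has two sp³ carbons, so it is not fully conjugated — not aromatic (1,4-cyclohexadiene).
The 5-membered ring with one sulfur and one =N– is planar and fully conjugated; 2 ring double bonds (4 π electrons) plus a heteroatom lone pair (2) give 6 π electrons. 6 = 4(1)+2, so it is aromatic (thiazole).
1 of the 2 rings is aromatic. Total: 1.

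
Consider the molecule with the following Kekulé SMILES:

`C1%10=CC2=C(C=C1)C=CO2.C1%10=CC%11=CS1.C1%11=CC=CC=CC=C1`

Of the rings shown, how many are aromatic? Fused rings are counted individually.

The SMILES encodes a six-membered carbon ring with three alternating C=C double bonds, fused to a five-membered ring containing one oxygen and two C=C double bonds; a five-membered ring of four carbons and one sulfur, with two C=C double bonds; an eight-membered carbon ring with four alternating C=C double bonds.
The fused 6/5-membered bicyclic (with one oxygen) is a single π system with 9 sp² atoms and 10 π electrons from ring double bonds plus a heteroatom lone pair. 10 = 4(2)+2, so the system is aromatic and both rings count as aromatic (benzofuran).
The 5-membered ring with one sulfur is planar and fully conjugated; 2 ring double bonds (4 π electrons) plus a heteroatom lone pair (2) give 6 π electrons. 6 = 4(1)+2, so it is aromatic (thiophene).
The 8-membered ring has only sp² ring atoms; a planar conformation would have a fully conjugated π system of 8 electrons. But 8 = 4(2), which is 4n not 4n+2, so it is not aromatic (cyclooctatetraene) — cyclooctatetraene distorts into a non-planar tub to avoid antiaromaticity.
3 of the 4 rings are aromatic. Total: 3.

3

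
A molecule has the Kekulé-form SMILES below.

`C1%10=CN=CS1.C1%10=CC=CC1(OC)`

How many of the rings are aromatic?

The SMILES encodes a five-membered ring with a sulfur at position 1 and a nitrogen at position 3 (in a C=N bond), with two double bonds; a five-membered carbon ring with two conjugated C=C double bonds and one sp³ carbon.
The 5-membered ring with one sulfur and one =N– is fully conjugated (every ring atom contributes a p orbital); 2 ring double bonds (4 π electrons) plus a heteroatom lone pair (2) give 6 π electrons. That satisfies 4n+2 with n=1, so it is aromatic (thiazole).
The 5-membered ring has one sp³ carbon, so it is not fully conjugated — not aromatic (cyclopentadiene).
1 of the 2 rings is aromatic. Total: 1.

1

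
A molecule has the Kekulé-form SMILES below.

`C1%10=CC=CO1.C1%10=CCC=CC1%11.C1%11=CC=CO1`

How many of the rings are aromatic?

The SMILES encodes a five-membered ring of four carbons and one oxygen, with two C=C double bonds; a six-membered carbon ring with two isolated C=C double bonds and two sp³ carbons; a five-membered ring of four carbons and one oxygen, with two C=C double bonds.
The 5-membered ring with one oxygen has a continuous p-orbital overlap around the ring; 2 ring double bonds (4 π electrons) plus a heteroatom lone pair (2) give 6 π electrons. That satisfies 4n+2 with n=1, so it is aromatic (furan).
The 6-membered ring has two sp³ carbons, so it is not fully conjugated — not aromatic (1,4-cyclohexadiene).
The second 5-membered ring with one oxygen is fully conjugated (every ring atom contributes a p orbital); 2 ring double bonds (4 π electrons) plus a heteroatom lone pair (2) give 6 π electrons. 6 = 4(1)+2, so it is aromatic (furan).
2 of the 3 rings are aromatic. Total: 2.

2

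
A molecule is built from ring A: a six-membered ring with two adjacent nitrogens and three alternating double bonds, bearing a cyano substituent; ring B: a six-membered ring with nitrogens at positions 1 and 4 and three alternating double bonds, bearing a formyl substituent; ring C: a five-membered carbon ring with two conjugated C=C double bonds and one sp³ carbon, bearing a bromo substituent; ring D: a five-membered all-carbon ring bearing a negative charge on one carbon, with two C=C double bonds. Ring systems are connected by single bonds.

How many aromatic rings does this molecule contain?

3

Ring A is fully conjugated (every ring atom contributes a p orbital); 3 ring double bonds give 6 π electrons. That satisfies 4n+2 with n=1, so ring A is aromatic (pyridazine).
Ring B is planar and fully conjugated; 3 ring double bonds give 6 π electrons. 6 = 4(1)+2, so ring B is aromatic (pyrazine).
Ring C has one sp³ carbon, so it is not fully conjugated — not aromatic (cyclopentadiene).
Ring D has a continuous p-orbital overlap around the ring; 2 ring double bonds (4 π electrons) plus the carbanion lone pair (2) give 6 π electrons. Since 6 = 4n+2 (n=1), ring D is aromatic (cyclopentadienyl anion).
Aromatic: A, B, D. Total: 3.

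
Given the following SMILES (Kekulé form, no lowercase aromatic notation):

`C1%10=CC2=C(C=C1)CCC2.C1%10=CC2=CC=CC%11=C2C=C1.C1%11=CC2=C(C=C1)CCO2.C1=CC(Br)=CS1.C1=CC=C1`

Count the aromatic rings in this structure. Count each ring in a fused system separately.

5

The SMILES encodes a six-membered carbon ring with three alternating C=C double bonds, fused to a saturated five-membered carbon ring; two fused six-membered carbon rings, each with three alternating C=C double bonds; a six-membered carbon ring with three alternating C=C double bonds, fused to a five-membered ring containing one oxygen and two sp³ carbons; a five-membered ring of four carbons and one sulfur, with two C=C double bonds; a four-membered carbon ring with two alternating C=C double bonds.
The 6-membered ring is planar and fully conjugated; 3 ring double bonds give 6 π electrons. That satisfies 4n+2 with n=1, so it is aromatic (benzene ring).
The 5-membered ring has three sp³ carbons, so it is not fully conjugated — not aromatic (cyclopentane ring).
The fused 6/6-membered bicyclic is a single π system with 10 sp² atoms and 10 π electrons from ring double bonds. 10 = 4(2)+2, so the system is aromatic and both rings count as aromatic (naphthalene).
The second 6-membered ring has a continuous p-orbital overlap around the ring; 3 ring double bonds give 6 π electrons. 6 = 4(1)+2, so it is aromatic (benzene ring).
The 5-membered ring with one oxygen has two sp³ carbons, so it is not fully conjugated — not aromatic (oxolane ring).
The 5-membered ring with one sulfur has a continuous p-orbital overlap around the ring; 2 ring double bonds (4 π electrons) plus a heteroatom lone pair (2) give 6 π electrons. Since 6 = 4n+2 (n=1), it is aromatic (thiophene).
The 4-membered ring has only sp² ring atoms; a planar conformation would have a fully conjugated π system of 4 electrons. But 4 = 4(1), which is 4n not 4n+2, so it is not aromatic (cyclobutadiene) — cyclobutadiene is antiaromatic and distorts to a rectangle.
5 of the 8 rings are aromatic. Total: 5.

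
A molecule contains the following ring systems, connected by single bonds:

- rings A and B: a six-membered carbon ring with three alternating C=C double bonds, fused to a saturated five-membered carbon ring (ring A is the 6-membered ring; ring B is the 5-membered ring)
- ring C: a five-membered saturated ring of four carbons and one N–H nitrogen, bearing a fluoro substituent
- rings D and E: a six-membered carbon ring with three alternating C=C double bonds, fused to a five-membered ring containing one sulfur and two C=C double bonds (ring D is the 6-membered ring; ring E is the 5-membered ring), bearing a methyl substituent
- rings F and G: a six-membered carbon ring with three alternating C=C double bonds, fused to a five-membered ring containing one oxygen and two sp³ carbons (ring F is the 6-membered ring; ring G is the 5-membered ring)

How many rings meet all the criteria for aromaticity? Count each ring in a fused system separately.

Ring A is planar and fully conjugated; 3 ring double bonds give 6 π electrons. 6 = 4(1)+2, so ring A is aromatic (benzene ring).
Ring B has three sp³ carbons, so it is not fully conjugated — not aromatic (cyclopentane ring).
Ring C has only sp³ atoms, so it is not fully conjugated — not aromatic (pyrrolidine).
Rings D and E form a fused bicyclic system (with one sulfur) with 9 sp² atoms and 10 π electrons from ring double bonds plus a heteroatom lone pair. 10 = 4(2)+2, so the system is aromatic and both rings count as aromatic (benzothiophene).
Ring F has a continuous p-orbital overlap around the ring; 3 ring double bonds give 6 π electrons. Since 6 = 4n+2 (n=1), ring F is aromatic (benzene ring).
Ring G has two sp³ carbons, so it is not fully conjugated — not aromatic (oxolane ring).
Aromatic: A, D, E, F. Total: 4.

4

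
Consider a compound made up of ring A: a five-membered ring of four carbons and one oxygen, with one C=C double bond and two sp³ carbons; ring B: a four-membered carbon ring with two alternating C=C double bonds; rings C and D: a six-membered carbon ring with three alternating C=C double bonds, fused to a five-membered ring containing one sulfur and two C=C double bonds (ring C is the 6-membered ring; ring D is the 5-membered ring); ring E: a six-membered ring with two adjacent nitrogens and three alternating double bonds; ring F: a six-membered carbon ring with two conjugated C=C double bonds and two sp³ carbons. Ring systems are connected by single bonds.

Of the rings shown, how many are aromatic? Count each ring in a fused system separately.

Ring A has two sp³ carbons, so it is not fully conjugated — not aromatic (2,3-dihydrofuran).
Ring B has only sp² ring atoms; a planar conformation would have a fully conjugated π system of 4 electrons. But 4 = 4(1), which is 4n not 4n+2, so ring B is not aromatic (cyclobutadiene) — cyclobutadiene is antiaromatic and distorts to a rectangle.
Rings C and D form a fused bicyclic system (with one sulfur) with 9 sp² atoms and 10 π electrons from ring double bonds plus a heteroatom lone pair. 10 = 4(2)+2, so the system is aromatic and both rings count as aromatic (benzothiophene).
Ring E is fully conjugated (every ring atom contributes a p orbital); 3 ring double bonds give 6 π electrons. Since 6 = 4n+2 (n=1), ring E is aromatic (pyridazine).
Ring F has two sp³ carbons, so it is not fully conjugated — not aromatic (1,3-cyclohexadiene).
Aromatic: C, D, E. Total: 3.

3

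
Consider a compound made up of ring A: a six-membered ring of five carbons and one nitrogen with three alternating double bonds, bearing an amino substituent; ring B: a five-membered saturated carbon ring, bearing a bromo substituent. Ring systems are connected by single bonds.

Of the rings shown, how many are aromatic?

Ring A is planar and fully conjugated; 3 ring double bonds give 6 π electrons. That satisfies 4n+2 with n=1, so ring A is aromatic (pyridine).
Ring B has only sp³ atoms, so it is not fully conjugated — not aromatic (cyclopentane).
Aromatic: A. Total: 1.

1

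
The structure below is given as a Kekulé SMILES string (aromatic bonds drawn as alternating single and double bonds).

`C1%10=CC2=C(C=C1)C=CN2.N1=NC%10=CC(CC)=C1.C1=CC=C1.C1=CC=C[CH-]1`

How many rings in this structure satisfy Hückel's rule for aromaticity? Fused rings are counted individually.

4

The SMILES encodes a six-membered carbon ring with three alternating C=C double bonds, fused to a five-membered ring containing one N–H nitrogen and two C=C double bonds; a six-membered ring with two adjacent nitrogens and three alternating double bonds; a four-membered carbon ring with two alternating C=C double bonds; a five-membered all-carbon ring bearing a negative charge on one carbon, with two C=C double bonds.
The fused 6/5-membered bicyclic (with one N–H) is a single π system with 9 sp² atoms and 10 π electrons from ring double bonds plus a heteroatom lone pair. 10 = 4(2)+2, so the system is aromatic and both rings count as aromatic (indole).
The 6-membered ring with two nitrogens (1,2) is planar and fully conjugated; 3 ring double bonds give 6 π electrons. That satisfies 4n+2 with n=1, so it is aromatic (pyridazine).
The 4-membered ring has only sp² ring atoms; a planar conformation would have a fully conjugated π system of 4 electrons. But 4 = 4(1), which is 4n not 4n+2, so it is not aromatic (cyclobutadiene) — cyclobutadiene is antiaromatic and distorts to a rectangle.
The 5-membered ring is planar and fully conjugated; 2 ring double bonds (4 π electrons) plus the carbanion lone pair (2) give 6 π electrons. 6 = 4(1)+2, so it is aromatic (cyclopentadienyl anion).
4 of the 5 rings are aromatic. Total: 4.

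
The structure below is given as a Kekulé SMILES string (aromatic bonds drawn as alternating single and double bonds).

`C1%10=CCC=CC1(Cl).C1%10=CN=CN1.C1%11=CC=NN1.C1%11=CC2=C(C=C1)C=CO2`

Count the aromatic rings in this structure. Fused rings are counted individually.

The SMILES encodes a six-membered carbon ring with two isolated C=C double bonds and two sp³ carbons; a five-membered ring with nitrogens at positions 1 and 3 (one bearing H, one in a C=N bond) and two double bonds; a five-membered ring with two adjacent nitrogens (one bearing H, one in a double bond) and two double bonds; a six-membered carbon ring with three alternating C=C double bonds, fused to a five-membered ring containing one oxygen and two C=C double bonds.
The 6-membered ring has two sp³ carbons, so it is not fully conjugated — not aromatic (1,4-cyclohexadiene).
The 5-membered ring with two nitrogens (one N–H, one =N–) has a continuous p-orbital overlap around the ring; 2 ring double bonds (4 π electrons) plus a heteroatom lone pair (2) give 6 π electrons. Since 6 = 4n+2 (n=1), it is aromatic (imidazole).
The 5-membered ring with two adjacent nitrogens (one N–H, one =N–) has a continuous p-orbital overlap around the ring; 2 ring double bonds (4 π electrons) plus a heteroatom lone pair (2) give 6 π electrons. 6 = 4(1)+2, so it is aromatic (pyrazole).
The fused 6/5-membered bicyclic (with one oxygen) is a single π system with 9 sp² atoms and 10 π electrons from ring double bonds plus a heteroatom lone pair. 10 = 4(2)+2, so the system is aromatic and both rings count as aromatic (benzofuran).
4 of the 5 rings are aromatic. Total: 4.

4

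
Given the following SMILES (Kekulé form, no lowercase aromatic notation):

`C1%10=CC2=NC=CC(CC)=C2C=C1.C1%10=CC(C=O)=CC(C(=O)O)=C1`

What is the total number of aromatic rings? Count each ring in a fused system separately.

The SMILES encodes two fused six-membered rings, each with three alternating double bonds; one ring is all carbon and the other has one ring nitrogen; a six-membered carbon ring with three alternating C=C double bonds.
The fused 6/6-membered bicyclic (with one nitrogen) is a single π system with 10 sp² atoms and 10 π electrons from ring double bonds. 10 = 4(2)+2, so the system is aromatic and both rings count as aromatic (quinoline).
The 6-membered ring has a continuous p-orbital overlap around the ring; 3 ring double bonds give 6 π electrons. Since 6 = 4n+2 (n=1), it is aromatic (benzene).
3 of the 3 rings are aromatic. Total: 3.

3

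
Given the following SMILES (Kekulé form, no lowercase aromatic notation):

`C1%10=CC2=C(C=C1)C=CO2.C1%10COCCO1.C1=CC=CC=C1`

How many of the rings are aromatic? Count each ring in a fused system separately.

3

The SMILES encodes a six-membered carbon ring with three alternating C=C double bonds, fused to a five-membered ring containing one oxygen and two C=C double bonds; a six-membered saturated ring with oxygens at positions 1 and 4; a six-membered carbon ring with three alternating C=C double bonds.
The fused 6/5-membered bicyclic (with one oxygen) is a single π system with 9 sp² atoms and 10 π electrons from ring double bonds plus a heteroatom lone pair. 10 = 4(2)+2, so the system is aromatic and both rings count as aromatic (benzofuran).
The 6-membered ring with two oxygens (1,4) has only sp³ atoms, so it is not fully conjugated — not aromatic (1,4-dioxane).
The 6-membered ring has a continuous p-orbital overlap around the ring; 3 ring double bonds give 6 π electrons. Since 6 = 4n+2 (n=1), it is aromatic (benzene).
3 of the 4 rings are aromatic. Total: 3.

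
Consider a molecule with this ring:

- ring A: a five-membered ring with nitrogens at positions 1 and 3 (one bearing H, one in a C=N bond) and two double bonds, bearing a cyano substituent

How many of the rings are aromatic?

1

Ring A is fully conjugated (every ring atom contributes a p orbital); 2 ring double bonds (4 π electrons) plus a heteroatom lone pair (2) give 6 π electrons. Since 6 = 4n+2 (n=1), ring A is aromatic (imidazole).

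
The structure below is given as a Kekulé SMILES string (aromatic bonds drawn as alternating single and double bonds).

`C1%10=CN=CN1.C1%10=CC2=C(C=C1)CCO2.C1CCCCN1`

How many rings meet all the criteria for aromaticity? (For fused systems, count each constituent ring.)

The SMILES encodes a five-membered ring with nitrogens at positions 1 and 3 (one bearing H, one in a C=N bond) and two double bonds; a six-membered carbon ring with three alternating C=C double bonds, fused to a five-membered ring containing one oxygen and two sp³ carbons; a six-membered saturated ring of five carbons and one N–H nitrogen.
The 5-membered ring with two nitrogens (one N–H, one =N–) has a continuous p-orbital overlap around the ring; 2 ring double bonds (4 π electrons) plus a heteroatom lone pair (2) give 6 π electrons. Since 6 = 4n+2 (n=1), it is aromatic (imidazole).
The 6-membered ring has a continuous p-orbital overlap around the ring; 3 ring double bonds give 6 π electrons. Since 6 = 4n+2 (n=1), it is aromatic (benzene ring).
The 5-membered ring with one oxygen has two sp³ carbons, so it is not fully conjugated — not aromatic (oxolane ring).
The 6-membered ring with one N–H has only sp³ atoms, so it is not fully conjugated — not aromatic (piperidine).
2 of the 4 rings are aromatic. Total: 2.

2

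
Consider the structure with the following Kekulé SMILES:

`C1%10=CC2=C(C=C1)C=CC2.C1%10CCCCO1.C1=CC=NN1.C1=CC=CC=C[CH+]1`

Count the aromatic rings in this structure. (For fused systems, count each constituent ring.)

The SMILES encodes a six-membered carbon ring with three alternating C=C double bonds, fused to a five-membered carbon ring containing one C=C double bond and one sp³ carbon; a six-membered saturated ring of five carbons and one oxygen; a five-membered ring with two adjacent nitrogens (one bearing H, one in a double bond) and two double bonds; a seven-membered all-carbon ring bearing a positive charge on one carbon, with three C=C double bonds.
The 6-membered ring has a continuous p-orbital overlap around the ring; 3 ring double bonds give 6 π electrons. That satisfies 4n+2 with n=1, so it is aromatic (benzene ring).
The 5-membered ring has one sp³ carbon, so it is not fully conjugated — not aromatic (cyclopentene ring).
The 6-membered ring with one oxygen has only sp³ atoms, so it is not fully conjugated — not aromatic (tetrahydropyran).
The 5-membered ring with two adjacent nitrogens (one N–H, one =N–) has a continuous p-orbital overlap around the ring; 2 ring double bonds (4 π electrons) plus a heteroatom lone pair (2) give 6 π electrons. That satisfies 4n+2 with n=1, so it is aromatic (pyrazole).
The 7-membered ring has a continuous p-orbital overlap around the ring; 3 ring double bonds (6 π electrons) plus the carbocation's empty p orbital (0, but keeps the ring conjugated) give 6 π electrons. 6 = 4(1)+2, so it is aromatic (tropylium cation).
3 of the 5 rings are aromatic. Total: 3.

3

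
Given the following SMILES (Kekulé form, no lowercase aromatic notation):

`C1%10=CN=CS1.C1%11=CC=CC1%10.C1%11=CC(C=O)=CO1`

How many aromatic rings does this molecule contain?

The SMILES encodes a five-membered ring with a sulfur at position 1 and a nitrogen at position 3 (in a C=N bond), with two double bonds; a five-membered carbon ring with two conjugated C=C double bonds and one sp³ carbon; a five-membered ring of four carbons and one oxygen, with two C=C double bonds.
The 5-membered ring with one sulfur and one =N– has a continuous p-orbital overlap around the ring; 2 ring double bonds (4 π electrons) plus a heteroatom lone pair (2) give 6 π electrons. Since 6 = 4n+2 (n=1), it is aromatic (thiazole).
The 5-membered ring has one sp³ carbon, so it is not fully conjugated — not aromatic (cyclopentadiene).
The 5-membered ring with one oxygen is planar and fully conjugated; 2 ring double bonds (4 π electrons) plus a heteroatom lone pair (2) give 6 π electrons. Since 6 = 4n+2 (n=1), it is aromatic (furan).
2 of the 3 rings are aromatic. Total: 2.

2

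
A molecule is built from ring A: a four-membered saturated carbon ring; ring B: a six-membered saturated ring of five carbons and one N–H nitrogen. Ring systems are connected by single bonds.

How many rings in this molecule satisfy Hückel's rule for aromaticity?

0

Ring A has only sp³ atoms, so it is not fully conjugated — not aromatic (cyclobutane).
Ring B has only sp³ atoms, so it is not fully conjugated — not aromatic (piperidine).
No ring is aromatic. Total: 0.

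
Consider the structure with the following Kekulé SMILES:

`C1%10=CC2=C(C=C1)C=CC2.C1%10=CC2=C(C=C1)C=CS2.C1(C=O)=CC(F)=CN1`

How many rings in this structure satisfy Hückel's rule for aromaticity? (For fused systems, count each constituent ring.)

The SMILES encodes a six-membered carbon ring with three alternating C=C double bonds, fused to a five-membered carbon ring containing one C=C double bond and one sp³ carbon; a six-membered carbon ring with three alternating C=C double bonds, fused to a five-membered ring containing one sulfur and two C=C double bonds; a five-membered ring of four carbons and one nitrogen bearing a hydrogen, with two C=C double bonds.
The 6-membered ring is planar and fully conjugated; 3 ring double bonds give 6 π electrons. That satisfies 4n+2 with n=1, so it is aromatic (benzene ring).
The 5-membered ring has one sp³ carbon, so it is not fully conjugated — not aromatic (cyclopentene ring).
The fused 6/5-membered bicyclic (with one sulfur) is a single π system with 9 sp² atoms and 10 π electrons from ring double bonds plus a heteroatom lone pair. 10 = 4(2)+2, so the system is aromatic and both rings count as aromatic (benzothiophene).
The 5-membered ring with one N–H is fully conjugated (every ring atom contributes a p orbital); 2 ring double bonds (4 π electrons) plus a heteroatom lone pair (2) give 6 π electrons. Since 6 = 4n+2 (n=1), it is aromatic (pyrrole).
4 of the 5 rings are aromatic. Total: 4.

4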